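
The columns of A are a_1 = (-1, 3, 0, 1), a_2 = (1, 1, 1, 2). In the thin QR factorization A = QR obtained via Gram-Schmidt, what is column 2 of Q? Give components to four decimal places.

e_2 = (0.5791, -0.0386, 0.4247, 0.6949)

e_1 = a_1/‖a_1‖ = (-1, 3, 0, 1)/3.3166 = (-0.3015, 0.9045, 0.0000, 0.3015).
r_{12} = e_1·a_2 = 1.2060.
u_2 = a_2 − 1.2060·e_1 = (1.3636, -0.0909, 1.0000, 1.6364).
‖u_2‖ = 2.3549, so e_2 = (0.5791, -0.0386, 0.4247, 0.6949).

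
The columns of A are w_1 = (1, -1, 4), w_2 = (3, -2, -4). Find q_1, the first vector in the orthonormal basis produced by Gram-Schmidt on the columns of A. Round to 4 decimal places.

q_1 = (0.2357, -0.2357, 0.9428)

w_1 = (1, -1, 4); ‖w_1‖ = 4.2426, so q_1 = (0.2357, -0.2357, 0.9428).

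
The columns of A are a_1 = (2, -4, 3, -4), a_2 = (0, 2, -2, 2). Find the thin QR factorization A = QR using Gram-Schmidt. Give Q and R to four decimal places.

q_1 = a_1/‖a_1‖ = (2, -4, 3, -4)/6.7082 = (0.2981, -0.5963, 0.4472, -0.5963).
r_{12} = q_1·a_2 = -3.2796.
u_2 = a_2 + 3.2796·q_1 = (0.9778, 0.0444, -0.5333, 0.0444).
‖u_2‖ = 1.1155, so q_2 = (0.8765, 0.0398, -0.4781, 0.0398).

Q = [[0.2981, 0.8765], [-0.5963, 0.0398], [0.4472, -0.4781], [-0.5963, 0.0398]], R = [[6.7082, -3.2796], [0.0000, 1.1155]]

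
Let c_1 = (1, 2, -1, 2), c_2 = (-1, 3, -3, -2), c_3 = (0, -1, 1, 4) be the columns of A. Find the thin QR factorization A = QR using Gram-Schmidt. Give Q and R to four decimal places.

Q = [[0.3162, -0.3026, -0.8224], [0.6325, 0.4756, -0.1888], [-0.3162, -0.5620, -0.2360], [0.6325, -0.6053, 0.4820]], R = [[3.1623, 1.2649, 1.5811], [0.0000, 4.6260, -3.4587], [0.0000, 0.0000, 1.8808]]

q_1 = c_1/‖c_1‖ = (1, 2, -1, 2)/3.1623 = (0.3162, 0.6325, -0.3162, 0.6325).
r_{12} = q_1·c_2 = 1.2649.
u_2 = c_2 − 1.2649·q_1 = (-1.4000, 2.2000, -2.6000, -2.8000).
‖u_2‖ = 4.6260, so q_2 = (-0.3026, 0.4756, -0.5620, -0.6053).
r_{13} = q_1·c_3 = 1.5811; r_{23} = q_2·c_3 = -3.4587.
u_3 = c_3 − 1.5811·q_1 + 3.4587·q_2 = (-1.5467, -0.3551, -0.4439, 0.9065).
‖u_3‖ = 1.8808, so q_3 = (-0.8224, -0.1888, -0.2360, 0.4820).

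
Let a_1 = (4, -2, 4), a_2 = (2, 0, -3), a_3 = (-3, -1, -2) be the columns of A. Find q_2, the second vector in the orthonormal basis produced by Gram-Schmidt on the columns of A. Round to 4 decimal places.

a_1 = (4, -2, 4); ‖a_1‖ = 6.0000, so q_1 = (0.6667, -0.3333, 0.6667).
q_1·a_2 = 0.6667·2 + (-0.3333)·0 + 0.6667·(-3) = -0.6667.
u_2 = a_2 + 0.6667·q_1 = (2.4444, -0.2222, -2.5556).
‖u_2‖ = 3.5434, so q_2 = (0.6899, -0.0627, -0.7212).

q_2 = (0.6899, -0.0627, -0.7212)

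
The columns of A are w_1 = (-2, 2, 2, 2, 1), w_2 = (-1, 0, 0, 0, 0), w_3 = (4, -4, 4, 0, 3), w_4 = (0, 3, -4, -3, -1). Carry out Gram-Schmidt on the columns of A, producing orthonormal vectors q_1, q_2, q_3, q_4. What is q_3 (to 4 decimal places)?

q_3 = (0.0000, -0.7027, 0.5573, -0.0727, 0.4362)

q_1 = w_1/‖w_1‖ = (-2, 2, 2, 2, 1)/4.1231 = (-0.4851, 0.4851, 0.4851, 0.4851, 0.2425).
r_{12} = q_1·w_2 = 0.4851.
u_2 = w_2 − 0.4851·q_1 = (-0.7647, -0.2353, -0.2353, -0.2353, -0.1176).
‖u_2‖ = 0.8745, so q_2 = (-0.8745, -0.2691, -0.2691, -0.2691, -0.1345).
r_{13} = q_1·w_3 = -1.2127; r_{23} = q_2·w_3 = -3.9015.
u_3 = w_3 + 1.2127·q_1 + 3.9015·q_2 = (0.0000, -4.4615, 3.5385, -0.4615, 2.7692).
‖u_3‖ = 6.3488, so q_3 = (0.0000, -0.7027, 0.5573, -0.0727, 0.4362).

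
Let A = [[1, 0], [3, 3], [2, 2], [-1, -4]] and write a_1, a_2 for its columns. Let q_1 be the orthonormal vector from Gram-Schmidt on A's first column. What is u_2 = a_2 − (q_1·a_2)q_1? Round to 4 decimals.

a_1 = (1, 3, 2, -1); ‖a_1‖ = 3.8730, so q_1 = (0.2582, 0.7746, 0.5164, -0.2582).
q_1·a_2 = 0.2582·0 + 0.7746·3 + 0.5164·2 + (-0.2582)·(-4) = 4.3894.
u_2 = a_2 − 4.3894·q_1 = (-1.1333, -0.4000, -0.2667, -2.8667).

u_2 = (-1.1333, -0.4000, -0.2667, -2.8667)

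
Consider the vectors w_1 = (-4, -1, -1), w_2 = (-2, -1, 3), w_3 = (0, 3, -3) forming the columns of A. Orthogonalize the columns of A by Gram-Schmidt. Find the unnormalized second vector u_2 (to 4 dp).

w_1 = (-4, -1, -1); ‖w_1‖ = 4.2426, so e_1 = (-0.9428, -0.2357, -0.2357).
e_1·w_2 = (-0.9428)·(-2) + (-0.2357)·(-1) + (-0.2357)·3 = 1.4142.
u_2 = w_2 − 1.4142·e_1 = (-0.6667, -0.6667, 3.3333).

u_2 = (-0.6667, -0.6667, 3.3333)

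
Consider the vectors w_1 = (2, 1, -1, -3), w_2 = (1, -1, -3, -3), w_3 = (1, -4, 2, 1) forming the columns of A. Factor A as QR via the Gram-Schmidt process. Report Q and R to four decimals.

Q = [[0.5164, -0.2481, 0.4933], [0.2582, -0.6317, -0.7238], [-0.2582, -0.7219, 0.4772], [-0.7746, -0.1354, -0.0715]], R = [[3.8730, 3.3566, -1.8074], [0.0000, 2.9552, 0.6993], [0.0000, 0.0000, 4.2713]]

q_1 = w_1/‖w_1‖ = (2, 1, -1, -3)/3.8730 = (0.5164, 0.2582, -0.2582, -0.7746).
r_{12} = q_1·w_2 = 3.3566.
u_2 = w_2 − 3.3566·q_1 = (-0.7333, -1.8667, -2.1333, -0.4000).
‖u_2‖ = 2.9552, so q_2 = (-0.2481, -0.6317, -0.7219, -0.1354).
r_{13} = q_1·w_3 = -1.8074; r_{23} = q_2·w_3 = 0.6993.
u_3 = w_3 + 1.8074·q_1 − 0.6993·q_2 = (2.1069, -3.0916, 2.0382, -0.3053).
‖u_3‖ = 4.2713, so q_3 = (0.4933, -0.7238, 0.4772, -0.0715).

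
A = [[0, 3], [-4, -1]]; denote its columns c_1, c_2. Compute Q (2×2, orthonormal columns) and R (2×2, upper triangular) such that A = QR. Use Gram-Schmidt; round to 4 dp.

c_1 = (0, -4); ‖c_1‖ = 4.0000, so e_1 = (0.0000, -1.0000).
e_1·c_2 = 0.0000·3 + (-1.0000)·(-1) = 1.0000.
u_2 = c_2 − 1.0000·e_1 = (3.0000, 0.0000).
‖u_2‖ = 3.0000, so e_2 = (1.0000, 0.0000).

Q = [[0.0000, 1.0000], [-1.0000, 0.0000]], R = [[4.0000, 1.0000], [0.0000, 3.0000]]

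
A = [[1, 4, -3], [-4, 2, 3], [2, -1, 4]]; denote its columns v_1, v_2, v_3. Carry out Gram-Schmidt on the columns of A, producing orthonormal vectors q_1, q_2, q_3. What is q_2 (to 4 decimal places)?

v_1 = (1, -4, 2); ‖v_1‖ = 4.5826, so q_1 = (0.2182, -0.8729, 0.4364).
q_1·v_2 = 0.2182·4 + (-0.8729)·2 + 0.4364·(-1) = -1.3093.
u_2 = v_2 + 1.3093·q_1 = (4.2857, 0.8571, -0.4286).
‖u_2‖ = 4.3916, so q_2 = (0.9759, 0.1952, -0.0976).

q_2 = (0.9759, 0.1952, -0.0976)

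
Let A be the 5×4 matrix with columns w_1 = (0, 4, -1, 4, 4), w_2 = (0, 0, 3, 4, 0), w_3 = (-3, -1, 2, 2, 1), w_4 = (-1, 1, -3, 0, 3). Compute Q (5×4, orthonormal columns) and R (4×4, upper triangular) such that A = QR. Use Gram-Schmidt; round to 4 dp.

Q = [[0.0000, 0.0000, -0.8996, 0.2354], [0.5714, -0.2286, -0.2635, -0.7197], [-0.1429, 0.7034, 0.0727, -0.4888], [0.5714, 0.6330, -0.0545, 0.3666], [0.5714, -0.2286, 0.3362, 0.2308]], R = [[7.0000, 1.8571, 0.8571, 2.7143], [0.0000, 4.6423, 2.6728, -3.0245], [0.0000, 0.0000, 3.3348, 1.4266], [0.0000, 0.0000, 0.0000, 1.2040]]

w_1 = (0, 4, -1, 4, 4); ‖w_1‖ = 7.0000, so q_1 = (0.0000, 0.5714, -0.1429, 0.5714, 0.5714).
q_1·w_2 = 0.0000·0 + 0.5714·0 + (-0.1429)·3 + 0.5714·4 + 0.5714·0 = 1.8571.
u_2 = w_2 − 1.8571·q_1 = (0.0000, -1.0612, 3.2653, 2.9388, -1.0612).
‖u_2‖ = 4.6423, so q_2 = (0.0000, -0.2286, 0.7034, 0.6330, -0.2286).
q_1·w_3 = 0.0000·(-3) + 0.5714·(-1) + (-0.1429)·2 + 0.5714·2 + 0.5714·1 = 0.8571; q_2·w_3 = 0.0000·(-3) + (-0.2286)·(-1) + 0.7034·2 + 0.6330·2 + (-0.2286)·1 = 2.6728.
u_3 = w_3 − 0.8571·q_1 − 2.6728·q_2 = (-3.0000, -0.8788, 0.2424, -0.1818, 1.1212).
‖u_3‖ = 3.3348, so q_3 = (-0.8996, -0.2635, 0.0727, -0.0545, 0.3362).
q_1·w_4 = 0.0000·(-1) + 0.5714·1 + (-0.1429)·(-3) + 0.5714·0 + 0.5714·3 = 2.7143; q_2·w_4 = 0.0000·(-1) + (-0.2286)·1 + 0.7034·(-3) + 0.6330·0 + (-0.2286)·3 = -3.0245; q_3·w_4 = (-0.8996)·(-1) + (-0.2635)·1 + 0.0727·(-3) + (-0.0545)·0 + 0.3362·3 = 1.4266.
u_4 = w_4 − 2.7143·q_1 + 3.0245·q_2 − 1.4266·q_3 = (0.2834, -0.8665, -0.5886, 0.4414, 0.2779).
‖u_4‖ = 1.2040, so q_4 = (0.2354, -0.7197, -0.4888, 0.3666, 0.2308).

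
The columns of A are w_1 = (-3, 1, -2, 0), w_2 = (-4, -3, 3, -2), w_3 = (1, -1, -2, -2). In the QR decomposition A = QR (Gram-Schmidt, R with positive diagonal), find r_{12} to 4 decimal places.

w_1 = (-3, 1, -2, 0); ‖w_1‖ = 3.7417, so q_1 = (-0.8018, 0.2673, -0.5345, 0.0000).
r_{12} = q_1·w_2 = 0.8018.

r_{12} = 0.8018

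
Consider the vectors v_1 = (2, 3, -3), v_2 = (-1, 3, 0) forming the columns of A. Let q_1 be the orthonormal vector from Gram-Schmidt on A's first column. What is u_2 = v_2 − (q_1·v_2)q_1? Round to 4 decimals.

u_2 = (-1.6364, 2.0455, 0.9545)

v_1 = (2, 3, -3); ‖v_1‖ = 4.6904, so q_1 = (0.4264, 0.6396, -0.6396).
q_1·v_2 = 0.4264·(-1) + 0.6396·3 + (-0.6396)·0 = 1.4924.
u_2 = v_2 − 1.4924·q_1 = (-1.6364, 2.0455, 0.9545).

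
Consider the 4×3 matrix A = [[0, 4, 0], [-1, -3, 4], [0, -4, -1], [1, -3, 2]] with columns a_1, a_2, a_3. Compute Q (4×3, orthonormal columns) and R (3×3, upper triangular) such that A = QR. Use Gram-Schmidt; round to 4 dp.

Q = [[0.0000, 0.5657, 0.2884], [-0.7071, -0.4243, 0.5562], [0.0000, -0.5657, -0.5459], [0.7071, -0.4243, 0.5562]], R = [[1.4142, 0.0000, -1.4142], [0.0000, 7.0711, -1.9799], [0.0000, 0.0000, 3.8833]]

a_1 = (0, -1, 0, 1); ‖a_1‖ = 1.4142, so q_1 = (0.0000, -0.7071, 0.0000, 0.7071).
q_1·a_2 = 0.0000·4 + (-0.7071)·(-3) + 0.0000·(-4) + 0.7071·(-3) = 0.0000.
u_2 = a_2 + 0.0000·q_1 = (4.0000, -3.0000, -4.0000, -3.0000).
‖u_2‖ = 7.0711, so q_2 = (0.5657, -0.4243, -0.5657, -0.4243).
q_1·a_3 = 0.0000·0 + (-0.7071)·4 + 0.0000·(-1) + 0.7071·2 = -1.4142; q_2·a_3 = 0.5657·0 + (-0.4243)·4 + (-0.5657)·(-1) + (-0.4243)·2 = -1.9799.
u_3 = a_3 + 1.4142·q_1 + 1.9799·q_2 = (1.1200, 2.1600, -2.1200, 2.1600).
‖u_3‖ = 3.8833, so q_3 = (0.2884, 0.5562, -0.5459, 0.5562).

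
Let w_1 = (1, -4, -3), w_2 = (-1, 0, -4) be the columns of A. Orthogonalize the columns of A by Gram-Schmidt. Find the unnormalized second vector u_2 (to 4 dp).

u_2 = (-1.4231, 1.6923, -2.7308)

q_1 = w_1/‖w_1‖ = (1, -4, -3)/5.0990 = (0.1961, -0.7845, -0.5883).
r_{12} = q_1·w_2 = 2.1573.
u_2 = w_2 − 2.1573·q_1 = (-1.4231, 1.6923, -2.7308).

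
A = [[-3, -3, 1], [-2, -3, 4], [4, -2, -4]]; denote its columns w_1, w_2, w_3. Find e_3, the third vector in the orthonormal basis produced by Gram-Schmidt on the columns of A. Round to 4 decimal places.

e_3 = (-0.6593, 0.7417, -0.1236)

w_1 = (-3, -2, 4); ‖w_1‖ = 5.3852, so e_1 = (-0.5571, -0.3714, 0.7428).
e_1·w_2 = (-0.5571)·(-3) + (-0.3714)·(-3) + 0.7428·(-2) = 1.2999.
u_2 = w_2 − 1.2999·e_1 = (-2.2759, -2.5172, -2.9655).
‖u_2‖ = 4.5067, so e_2 = (-0.5050, -0.5586, -0.6580).
e_1·w_3 = (-0.5571)·1 + (-0.3714)·4 + 0.7428·(-4) = -5.0138; e_2·w_3 = (-0.5050)·1 + (-0.5586)·4 + (-0.6580)·(-4) = -0.1071.
u_3 = w_3 + 5.0138·e_1 + 0.1071·e_2 = (-1.8472, 2.0781, -0.3463).
‖u_3‖ = 2.8019, so e_3 = (-0.6593, 0.7417, -0.1236).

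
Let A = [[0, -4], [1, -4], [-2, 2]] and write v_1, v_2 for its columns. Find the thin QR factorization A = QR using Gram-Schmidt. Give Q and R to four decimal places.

Q = [[0.0000, -0.8305], [0.4472, -0.4983], [-0.8944, -0.2491]], R = [[2.2361, -3.5777], [0.0000, 4.8166]]

v_1 = (0, 1, -2); ‖v_1‖ = 2.2361, so e_1 = (0.0000, 0.4472, -0.8944).
e_1·v_2 = 0.0000·(-4) + 0.4472·(-4) + (-0.8944)·2 = -3.5777.
u_2 = v_2 + 3.5777·e_1 = (-4.0000, -2.4000, -1.2000).
‖u_2‖ = 4.8166, so e_2 = (-0.8305, -0.4983, -0.2491).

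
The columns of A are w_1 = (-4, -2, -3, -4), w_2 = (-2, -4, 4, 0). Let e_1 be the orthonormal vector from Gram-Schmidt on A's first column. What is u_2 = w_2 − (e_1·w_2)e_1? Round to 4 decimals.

w_1 = (-4, -2, -3, -4); ‖w_1‖ = 6.7082, so e_1 = (-0.5963, -0.2981, -0.4472, -0.5963).
e_1·w_2 = (-0.5963)·(-2) + (-0.2981)·(-4) + (-0.4472)·4 + (-0.5963)·0 = 0.5963.
u_2 = w_2 − 0.5963·e_1 = (-1.6444, -3.8222, 4.2667, 0.3556).

u_2 = (-1.6444, -3.8222, 4.2667, 0.3556)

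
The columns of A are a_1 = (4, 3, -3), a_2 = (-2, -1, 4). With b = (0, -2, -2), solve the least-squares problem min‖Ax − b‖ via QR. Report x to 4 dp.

x = (-0.7459, -1.1027)

a_1 = (4, 3, -3); ‖a_1‖ = 5.8310, so e_1 = (0.6860, 0.5145, -0.5145).
e_1·a_2 = 0.6860·(-2) + 0.5145·(-1) + (-0.5145)·4 = -3.9445.
u_2 = a_2 + 3.9445·e_1 = (0.7059, 1.0294, 1.9706).
‖u_2‖ = 2.3326, so e_2 = (0.3026, 0.4413, 0.8448).
Qᵀb = (0.0000, -2.5722).
Back-substitute: x_2 = -2.5722/2.3326 = -1.1027.
x_1 = (0.0000 + 3.9445·(-1.1027))/5.8310 = -0.7459.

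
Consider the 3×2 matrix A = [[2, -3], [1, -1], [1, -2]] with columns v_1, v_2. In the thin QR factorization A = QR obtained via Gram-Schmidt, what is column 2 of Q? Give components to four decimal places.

q_2 = (0.0000, 0.7071, -0.7071)

v_1 = (2, 1, 1); ‖v_1‖ = 2.4495, so q_1 = (0.8165, 0.4082, 0.4082).
q_1·v_2 = 0.8165·(-3) + 0.4082·(-1) + 0.4082·(-2) = -3.6742.
u_2 = v_2 + 3.6742·q_1 = (0.0000, 0.5000, -0.5000).
‖u_2‖ = 0.7071, so q_2 = (0.0000, 0.7071, -0.7071).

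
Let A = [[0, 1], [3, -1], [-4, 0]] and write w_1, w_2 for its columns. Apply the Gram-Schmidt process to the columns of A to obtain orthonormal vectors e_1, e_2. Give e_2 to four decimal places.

e_1 = w_1/‖w_1‖ = (0, 3, -4)/5.0000 = (0.0000, 0.6000, -0.8000).
r_{12} = e_1·w_2 = -0.6000.
u_2 = w_2 + 0.6000·e_1 = (1.0000, -0.6400, -0.4800).
‖u_2‖ = 1.2806, so e_2 = (0.7809, -0.4998, -0.3748).

e_2 = (0.7809, -0.4998, -0.3748)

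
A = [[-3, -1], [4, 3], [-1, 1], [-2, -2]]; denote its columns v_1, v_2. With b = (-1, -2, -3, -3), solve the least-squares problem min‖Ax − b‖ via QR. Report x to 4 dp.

x = (0.7619, -1.0476)

v_1 = (-3, 4, -1, -2); ‖v_1‖ = 5.4772, so e_1 = (-0.5477, 0.7303, -0.1826, -0.3651).
e_1·v_2 = (-0.5477)·(-1) + 0.7303·3 + (-0.1826)·1 + (-0.3651)·(-2) = 3.2863.
u_2 = v_2 − 3.2863·e_1 = (0.8000, 0.6000, 1.6000, -0.8000).
‖u_2‖ = 2.0494, so e_2 = (0.3904, 0.2928, 0.7807, -0.3904).
Qᵀb = (0.7303, -2.1470).
Back-substitute: x_2 = -2.1470/2.0494 = -1.0476.
x_1 = (0.7303 − 3.2863·(-1.0476))/5.4772 = 0.7619.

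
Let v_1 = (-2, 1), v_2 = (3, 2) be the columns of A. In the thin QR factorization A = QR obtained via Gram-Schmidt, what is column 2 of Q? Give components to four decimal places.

v_1 = (-2, 1); ‖v_1‖ = 2.2361, so e_1 = (-0.8944, 0.4472).
e_1·v_2 = (-0.8944)·3 + 0.4472·2 = -1.7889.
u_2 = v_2 + 1.7889·e_1 = (1.4000, 2.8000).
‖u_2‖ = 3.1305, so e_2 = (0.4472, 0.8944).

e_2 = (0.4472, 0.8944)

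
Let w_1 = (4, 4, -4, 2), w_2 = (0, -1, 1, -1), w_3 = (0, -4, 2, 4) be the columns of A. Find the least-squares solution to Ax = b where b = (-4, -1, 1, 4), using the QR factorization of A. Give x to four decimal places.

w_1 = (4, 4, -4, 2); ‖w_1‖ = 7.2111, so q_1 = (0.5547, 0.5547, -0.5547, 0.2774).
q_1·w_2 = 0.5547·0 + 0.5547·(-1) + (-0.5547)·1 + 0.2774·(-1) = -1.3868.
u_2 = w_2 + 1.3868·q_1 = (0.7692, -0.2308, 0.2308, -0.6154).
‖u_2‖ = 1.0377, so q_2 = (0.7412, -0.2224, 0.2224, -0.5930).
q_1·w_3 = 0.5547·0 + 0.5547·(-4) + (-0.5547)·2 + 0.2774·4 = -2.2188; q_2·w_3 = 0.7412·0 + (-0.2224)·(-4) + 0.2224·2 + (-0.5930)·4 = -1.0377.
u_3 = w_3 + 2.2188·q_1 + 1.0377·q_2 = (2.0000, -3.0000, 1.0000, 4.0000).
‖u_3‖ = 5.4772, so q_3 = (0.3651, -0.5477, 0.1826, 0.7303).
Qᵀb = (-2.2188, -4.8922, 2.1909).
Back-substitute: x_3 = 2.1909/5.4772 = 0.4000.
x_2 = (-4.8922 + 1.0377·0.4000)/1.0377 = -4.3143.
x_1 = (-2.2188 + 1.3868·(-4.3143) + 2.2188·0.4000)/7.2111 = -1.0143.

x = (-1.0143, -4.3143, 0.4000)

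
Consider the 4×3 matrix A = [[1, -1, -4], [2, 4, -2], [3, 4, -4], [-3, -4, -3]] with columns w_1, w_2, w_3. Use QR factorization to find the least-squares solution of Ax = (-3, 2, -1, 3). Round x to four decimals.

w_1 = (1, 2, 3, -3); ‖w_1‖ = 4.7958, so e_1 = (0.2085, 0.4170, 0.6255, -0.6255).
e_1·w_2 = 0.2085·(-1) + 0.4170·4 + 0.6255·4 + (-0.6255)·(-4) = 6.4639.
u_2 = w_2 − 6.4639·e_1 = (-2.3478, 1.3043, -0.0435, 0.0435).
‖u_2‖ = 2.6865, so e_2 = (-0.8739, 0.4855, -0.0162, 0.0162).
e_1·w_3 = 0.2085·(-4) + 0.4170·(-2) + 0.6255·(-4) + (-0.6255)·(-3) = -2.2937; e_2·w_3 = (-0.8739)·(-4) + 0.4855·(-2) + (-0.0162)·(-4) + 0.0162·(-3) = 2.5409.
u_3 = w_3 + 2.2937·e_1 − 2.5409·e_2 = (-1.3012, -2.2771, -2.5241, -4.4759).
‖u_3‖ = 5.7692, so e_3 = (-0.2255, -0.3947, -0.4375, -0.7758).
Qᵀb = (-2.2937, 3.6576, -2.0028).
Back-substitute: x_3 = -2.0028/5.7692 = -0.3471.
x_2 = (3.6576 − 2.5409·(-0.3471))/2.6865 = 1.6898.
x_1 = (-2.2937 − 6.4639·1.6898 + 2.2937·(-0.3471))/4.7958 = -2.9218.

x = (-2.9218, 1.6898, -0.3471)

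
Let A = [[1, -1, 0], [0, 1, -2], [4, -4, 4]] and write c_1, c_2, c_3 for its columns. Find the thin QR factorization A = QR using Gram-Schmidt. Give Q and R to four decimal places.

c_1 = (1, 0, 4); ‖c_1‖ = 4.1231, so q_1 = (0.2425, 0.0000, 0.9701).
q_1·c_2 = 0.2425·(-1) + 0.0000·1 + 0.9701·(-4) = -4.1231.
u_2 = c_2 + 4.1231·q_1 = (0.0000, 1.0000, 0.0000).
‖u_2‖ = 1.0000, so q_2 = (0.0000, 1.0000, 0.0000).
q_1·c_3 = 0.2425·0 + 0.0000·(-2) + 0.9701·4 = 3.8806; q_2·c_3 = 0.0000·0 + 1.0000·(-2) + 0.0000·4 = -2.0000.
u_3 = c_3 − 3.8806·q_1 + 2.0000·q_2 = (-0.9412, 0.0000, 0.2353).
‖u_3‖ = 0.9701, so q_3 = (-0.9701, 0.0000, 0.2425).

Q = [[0.2425, 0.0000, -0.9701], [0.0000, 1.0000, 0.0000], [0.9701, 0.0000, 0.2425]], R = [[4.1231, -4.1231, 3.8806], [0.0000, 1.0000, -2.0000], [0.0000, 0.0000, 0.9701]]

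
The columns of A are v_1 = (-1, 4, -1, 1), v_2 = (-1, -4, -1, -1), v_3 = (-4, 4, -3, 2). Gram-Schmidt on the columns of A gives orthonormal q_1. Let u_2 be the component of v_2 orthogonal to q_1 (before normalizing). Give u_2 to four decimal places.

v_1 = (-1, 4, -1, 1); ‖v_1‖ = 4.3589, so q_1 = (-0.2294, 0.9177, -0.2294, 0.2294).
q_1·v_2 = (-0.2294)·(-1) + 0.9177·(-4) + (-0.2294)·(-1) + 0.2294·(-1) = -3.4412.
u_2 = v_2 + 3.4412·q_1 = (-1.7895, -0.8421, -1.7895, -0.2105).

u_2 = (-1.7895, -0.8421, -1.7895, -0.2105)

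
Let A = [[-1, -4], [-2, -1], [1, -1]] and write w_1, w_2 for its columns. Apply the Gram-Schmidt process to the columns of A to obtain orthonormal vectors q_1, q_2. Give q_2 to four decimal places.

q_2 = (-0.8514, 0.1792, -0.4929)

w_1 = (-1, -2, 1); ‖w_1‖ = 2.4495, so q_1 = (-0.4082, -0.8165, 0.4082).
q_1·w_2 = (-0.4082)·(-4) + (-0.8165)·(-1) + 0.4082·(-1) = 2.0412.
u_2 = w_2 − 2.0412·q_1 = (-3.1667, 0.6667, -1.8333).
‖u_2‖ = 3.7193, so q_2 = (-0.8514, 0.1792, -0.4929).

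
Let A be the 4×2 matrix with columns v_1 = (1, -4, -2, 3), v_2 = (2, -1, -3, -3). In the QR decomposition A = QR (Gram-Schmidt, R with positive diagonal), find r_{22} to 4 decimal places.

v_1 = (1, -4, -2, 3); ‖v_1‖ = 5.4772, so q_1 = (0.1826, -0.7303, -0.3651, 0.5477).
q_1·v_2 = 0.1826·2 + (-0.7303)·(-1) + (-0.3651)·(-3) + 0.5477·(-3) = 0.5477.
u_2 = v_2 − 0.5477·q_1 = (1.9000, -0.6000, -2.8000, -3.3000).
r_{22} = ‖u_2‖ = 4.7645.

r_{22} = 4.7645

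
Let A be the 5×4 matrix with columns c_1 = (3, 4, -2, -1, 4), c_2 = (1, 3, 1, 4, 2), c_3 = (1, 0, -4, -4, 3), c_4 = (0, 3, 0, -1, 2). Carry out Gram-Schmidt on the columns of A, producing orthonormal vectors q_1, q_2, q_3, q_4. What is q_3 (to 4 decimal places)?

q_3 = (-0.3938, -0.4263, -0.5525, 0.2965, 0.5196)

c_1 = (3, 4, -2, -1, 4); ‖c_1‖ = 6.7823, so q_1 = (0.4423, 0.5898, -0.2949, -0.1474, 0.5898).
q_1·c_2 = 0.4423·1 + 0.5898·3 + (-0.2949)·1 + (-0.1474)·4 + 0.5898·2 = 2.5065.
u_2 = c_2 − 2.5065·q_1 = (-0.1087, 1.5217, 1.7391, 4.3696, 0.5217).
‖u_2‖ = 4.9717, so q_2 = (-0.0219, 0.3061, 0.3498, 0.8789, 0.1049).
q_1·c_3 = 0.4423·1 + 0.5898·0 + (-0.2949)·(-4) + (-0.1474)·(-4) + 0.5898·3 = 3.9809; q_2·c_3 = (-0.0219)·1 + 0.3061·0 + 0.3498·(-4) + 0.8789·(-4) + 0.1049·3 = -4.6218.
u_3 = c_3 − 3.9809·q_1 + 4.6218·q_2 = (-0.8619, -0.9332, -1.2093, 0.6491, 1.1372).
‖u_3‖ = 2.1888, so q_3 = (-0.3938, -0.4263, -0.5525, 0.2965, 0.5196).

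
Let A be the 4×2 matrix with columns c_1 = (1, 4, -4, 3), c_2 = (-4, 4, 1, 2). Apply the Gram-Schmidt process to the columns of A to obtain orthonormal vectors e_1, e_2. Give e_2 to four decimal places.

c_1 = (1, 4, -4, 3); ‖c_1‖ = 6.4807, so e_1 = (0.1543, 0.6172, -0.6172, 0.4629).
e_1·c_2 = 0.1543·(-4) + 0.6172·4 + (-0.6172)·1 + 0.4629·2 = 2.1602.
u_2 = c_2 − 2.1602·e_1 = (-4.3333, 2.6667, 2.3333, 1.0000).
‖u_2‖ = 5.6862, so e_2 = (-0.7621, 0.4690, 0.4103, 0.1759).

e_2 = (-0.7621, 0.4690, 0.4103, 0.1759)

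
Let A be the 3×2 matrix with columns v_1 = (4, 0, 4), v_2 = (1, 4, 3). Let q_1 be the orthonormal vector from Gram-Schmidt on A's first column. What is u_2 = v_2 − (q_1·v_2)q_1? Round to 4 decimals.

u_2 = (-1.0000, 4.0000, 1.0000)

v_1 = (4, 0, 4); ‖v_1‖ = 5.6569, so q_1 = (0.7071, 0.0000, 0.7071).
q_1·v_2 = 0.7071·1 + 0.0000·4 + 0.7071·3 = 2.8284.
u_2 = v_2 − 2.8284·q_1 = (-1.0000, 4.0000, 1.0000).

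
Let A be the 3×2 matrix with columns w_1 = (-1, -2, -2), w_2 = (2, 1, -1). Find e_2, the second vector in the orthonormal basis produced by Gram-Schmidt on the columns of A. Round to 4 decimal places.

e_2 = (0.7542, 0.2357, -0.6128)

w_1 = (-1, -2, -2); ‖w_1‖ = 3.0000, so e_1 = (-0.3333, -0.6667, -0.6667).
e_1·w_2 = (-0.3333)·2 + (-0.6667)·1 + (-0.6667)·(-1) = -0.6667.
u_2 = w_2 + 0.6667·e_1 = (1.7778, 0.5556, -1.4444).
‖u_2‖ = 2.3570, so e_2 = (0.7542, 0.2357, -0.6128).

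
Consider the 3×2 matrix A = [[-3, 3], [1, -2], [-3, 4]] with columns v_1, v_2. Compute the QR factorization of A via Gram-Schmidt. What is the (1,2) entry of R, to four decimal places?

r_{12} = -5.2766

v_1 = (-3, 1, -3); ‖v_1‖ = 4.3589, so e_1 = (-0.6882, 0.2294, -0.6882).
r_{12} = e_1·v_2 = -5.2766.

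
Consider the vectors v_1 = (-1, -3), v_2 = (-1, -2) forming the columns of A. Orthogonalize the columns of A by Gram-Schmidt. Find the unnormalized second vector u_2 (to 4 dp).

v_1 = (-1, -3); ‖v_1‖ = 3.1623, so q_1 = (-0.3162, -0.9487).
q_1·v_2 = (-0.3162)·(-1) + (-0.9487)·(-2) = 2.2136.
u_2 = v_2 − 2.2136·q_1 = (-0.3000, 0.1000).

u_2 = (-0.3000, 0.1000)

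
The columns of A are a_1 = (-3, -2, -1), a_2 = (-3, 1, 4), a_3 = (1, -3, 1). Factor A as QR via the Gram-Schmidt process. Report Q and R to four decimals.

Q = [[-0.8018, -0.4681, 0.3715], [-0.5345, 0.2837, -0.7961], [-0.2673, 0.8369, 0.4777]], R = [[3.7417, 0.8018, 0.5345], [0.0000, 5.0356, -0.4823], [0.0000, 0.0000, 3.2375]]

a_1 = (-3, -2, -1); ‖a_1‖ = 3.7417, so q_1 = (-0.8018, -0.5345, -0.2673).
q_1·a_2 = (-0.8018)·(-3) + (-0.5345)·1 + (-0.2673)·4 = 0.8018.
u_2 = a_2 − 0.8018·q_1 = (-2.3571, 1.4286, 4.2143).
‖u_2‖ = 5.0356, so q_2 = (-0.4681, 0.2837, 0.8369).
q_1·a_3 = (-0.8018)·1 + (-0.5345)·(-3) + (-0.2673)·1 = 0.5345; q_2·a_3 = (-0.4681)·1 + 0.2837·(-3) + 0.8369·1 = -0.4823.
u_3 = a_3 − 0.5345·q_1 + 0.4823·q_2 = (1.2028, -2.5775, 1.5465).
‖u_3‖ = 3.2375, so q_3 = (0.3715, -0.7961, 0.4777).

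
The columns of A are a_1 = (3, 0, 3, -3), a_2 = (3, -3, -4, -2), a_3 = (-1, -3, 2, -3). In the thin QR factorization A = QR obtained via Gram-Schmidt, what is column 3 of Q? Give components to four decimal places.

q_3 = (-0.6033, -0.6668, 0.2328, -0.3704)

a_1 = (3, 0, 3, -3); ‖a_1‖ = 5.1962, so q_1 = (0.5774, 0.0000, 0.5774, -0.5774).
q_1·a_2 = 0.5774·3 + 0.0000·(-3) + 0.5774·(-4) + (-0.5774)·(-2) = 0.5774.
u_2 = a_2 − 0.5774·q_1 = (2.6667, -3.0000, -4.3333, -1.6667).
‖u_2‖ = 6.1373, so q_2 = (0.4345, -0.4888, -0.7061, -0.2716).
q_1·a_3 = 0.5774·(-1) + 0.0000·(-3) + 0.5774·2 + (-0.5774)·(-3) = 2.3094; q_2·a_3 = 0.4345·(-1) + (-0.4888)·(-3) + (-0.7061)·2 + (-0.2716)·(-3) = 0.4345.
u_3 = a_3 − 2.3094·q_1 − 0.4345·q_2 = (-2.5221, -2.7876, 0.9735, -1.5487).
‖u_3‖ = 4.1807, so q_3 = (-0.6033, -0.6668, 0.2328, -0.3704).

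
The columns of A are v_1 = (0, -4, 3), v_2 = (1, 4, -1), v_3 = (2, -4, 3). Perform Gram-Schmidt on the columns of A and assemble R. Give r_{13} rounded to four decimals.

r_{13} = 5.0000

e_1 = v_1/‖v_1‖ = (0, -4, 3)/5.0000 = (0.0000, -0.8000, 0.6000).
r_{13} = e_1·v_3 = 5.0000.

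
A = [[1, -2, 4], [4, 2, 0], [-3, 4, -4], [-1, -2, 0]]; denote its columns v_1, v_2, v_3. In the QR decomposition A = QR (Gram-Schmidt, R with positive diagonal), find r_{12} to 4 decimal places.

r_{12} = -0.7698

v_1 = (1, 4, -3, -1); ‖v_1‖ = 5.1962, so q_1 = (0.1925, 0.7698, -0.5774, -0.1925).
r_{12} = q_1·v_2 = -0.7698.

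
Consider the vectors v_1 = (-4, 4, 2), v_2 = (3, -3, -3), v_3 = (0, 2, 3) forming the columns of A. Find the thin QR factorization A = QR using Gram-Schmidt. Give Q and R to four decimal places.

v_1 = (-4, 4, 2); ‖v_1‖ = 6.0000, so q_1 = (-0.6667, 0.6667, 0.3333).
q_1·v_2 = (-0.6667)·3 + 0.6667·(-3) + 0.3333·(-3) = -5.0000.
u_2 = v_2 + 5.0000·q_1 = (-0.3333, 0.3333, -1.3333).
‖u_2‖ = 1.4142, so q_2 = (-0.2357, 0.2357, -0.9428).
q_1·v_3 = (-0.6667)·0 + 0.6667·2 + 0.3333·3 = 2.3333; q_2·v_3 = (-0.2357)·0 + 0.2357·2 + (-0.9428)·3 = -2.3570.
u_3 = v_3 − 2.3333·q_1 + 2.3570·q_2 = (1.0000, 1.0000, 0.0000).
‖u_3‖ = 1.4142, so q_3 = (0.7071, 0.7071, 0.0000).

Q = [[-0.6667, -0.2357, 0.7071], [0.6667, 0.2357, 0.7071], [0.3333, -0.9428, 0.0000]], R = [[6.0000, -5.0000, 2.3333], [0.0000, 1.4142, -2.3570], [0.0000, 0.0000, 1.4142]]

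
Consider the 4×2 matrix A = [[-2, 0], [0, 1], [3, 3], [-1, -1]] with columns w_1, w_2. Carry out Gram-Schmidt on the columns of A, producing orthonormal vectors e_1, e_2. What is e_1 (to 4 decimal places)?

w_1 = (-2, 0, 3, -1); ‖w_1‖ = 3.7417, so e_1 = (-0.5345, 0.0000, 0.8018, -0.2673).

e_1 = (-0.5345, 0.0000, 0.8018, -0.2673)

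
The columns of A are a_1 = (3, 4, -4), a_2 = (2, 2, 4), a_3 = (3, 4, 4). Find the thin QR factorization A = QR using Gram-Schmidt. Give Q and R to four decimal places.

Q = [[0.4685, 0.4390, -0.7667], [0.6247, 0.4490, 0.6389], [-0.6247, 0.7783, 0.0639]], R = [[6.4031, -0.3123, 1.4056], [0.0000, 4.8890, 6.2260], [0.0000, 0.0000, 0.5111]]

a_1 = (3, 4, -4); ‖a_1‖ = 6.4031, so q_1 = (0.4685, 0.6247, -0.6247).
q_1·a_2 = 0.4685·2 + 0.6247·2 + (-0.6247)·4 = -0.3123.
u_2 = a_2 + 0.3123·q_1 = (2.1463, 2.1951, 3.8049).
‖u_2‖ = 4.8890, so q_2 = (0.4390, 0.4490, 0.7783).
q_1·a_3 = 0.4685·3 + 0.6247·4 + (-0.6247)·4 = 1.4056; q_2·a_3 = 0.4390·3 + 0.4490·4 + 0.7783·4 = 6.2260.
u_3 = a_3 − 1.4056·q_1 − 6.2260·q_2 = (-0.3918, 0.3265, 0.0327).
‖u_3‖ = 0.5111, so q_3 = (-0.7667, 0.6389, 0.0639).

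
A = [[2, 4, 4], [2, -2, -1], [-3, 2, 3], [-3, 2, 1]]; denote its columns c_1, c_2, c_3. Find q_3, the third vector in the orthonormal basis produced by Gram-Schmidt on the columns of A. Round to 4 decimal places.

q_3 = (0.0579, 0.4632, 0.7744, -0.4270)

q_1 = c_1/‖c_1‖ = (2, 2, -3, -3)/5.0990 = (0.3922, 0.3922, -0.5883, -0.5883).
r_{12} = q_1·c_2 = -1.5689.
u_2 = c_2 + 1.5689·q_1 = (4.6154, -1.3846, 1.0769, 1.0769).
‖u_2‖ = 5.0536, so q_2 = (0.9133, -0.2740, 0.2131, 0.2131).
r_{13} = q_1·c_3 = -1.1767; r_{23} = q_2·c_3 = 4.7796.
u_3 = c_3 + 1.1767·q_1 − 4.7796·q_2 = (0.0964, 0.7711, 1.2892, -0.7108).
‖u_3‖ = 1.6647, so q_3 = (0.0579, 0.4632, 0.7744, -0.4270).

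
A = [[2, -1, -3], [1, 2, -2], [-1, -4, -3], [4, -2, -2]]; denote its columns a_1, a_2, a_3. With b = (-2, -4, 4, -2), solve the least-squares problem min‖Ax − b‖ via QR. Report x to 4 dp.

q_1 = a_1/‖a_1‖ = (2, 1, -1, 4)/4.6904 = (0.4264, 0.2132, -0.2132, 0.8528).
r_{12} = q_1·a_2 = -0.8528.
u_2 = a_2 + 0.8528·q_1 = (-0.6364, 2.1818, -4.1818, -1.2727).
‖u_2‖ = 4.9267, so q_2 = (-0.1292, 0.4429, -0.8488, -0.2583).
r_{13} = q_1·a_3 = -2.7716; r_{23} = q_2·a_3 = 2.5649.
u_3 = a_3 + 2.7716·q_1 − 2.5649·q_2 = (-1.4869, -2.5449, -1.4139, 1.0262).
‖u_3‖ = 3.4263, so q_3 = (-0.4340, -0.7428, -0.4126, 0.2995).
Qᵀb = (-4.2640, -4.3916, 1.5894).
Back-substitute: x_3 = 1.5894/3.4263 = 0.4639.
x_2 = (-4.3916 − 2.5649·0.4639)/4.9267 = -1.1329.
x_1 = (-4.2640 + 0.8528·(-1.1329) + 2.7716·0.4639)/4.6904 = -0.8410.

x = (-0.8410, -1.1329, 0.4639)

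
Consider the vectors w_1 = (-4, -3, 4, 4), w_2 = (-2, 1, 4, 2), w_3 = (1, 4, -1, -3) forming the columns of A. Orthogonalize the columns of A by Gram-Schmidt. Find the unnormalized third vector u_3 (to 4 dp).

w_1 = (-4, -3, 4, 4); ‖w_1‖ = 7.5498, so q_1 = (-0.5298, -0.3974, 0.5298, 0.5298).
q_1·w_2 = (-0.5298)·(-2) + (-0.3974)·1 + 0.5298·4 + 0.5298·2 = 3.8411.
u_2 = w_2 − 3.8411·q_1 = (0.0351, 2.5263, 1.9649, -0.0351).
‖u_2‖ = 3.2009, so q_2 = (0.0110, 0.7893, 0.6139, -0.0110).
q_1·w_3 = (-0.5298)·1 + (-0.3974)·4 + 0.5298·(-1) + 0.5298·(-3) = -4.2385; q_2·w_3 = 0.0110·1 + 0.7893·4 + 0.6139·(-1) + (-0.0110)·(-3) = 2.5870.
u_3 = w_3 + 4.2385·q_1 − 2.5870·q_2 = (-1.2740, 0.2740, -0.3425, -0.7260).

u_3 = (-1.2740, 0.2740, -0.3425, -0.7260)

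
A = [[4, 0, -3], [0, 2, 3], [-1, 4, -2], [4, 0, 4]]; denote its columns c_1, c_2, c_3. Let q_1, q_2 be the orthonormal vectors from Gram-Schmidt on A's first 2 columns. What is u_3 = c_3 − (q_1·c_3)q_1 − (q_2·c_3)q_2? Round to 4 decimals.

u_3 = (-3.6957, 3.1304, -1.5652, 3.3043)

c_1 = (4, 0, -1, 4); ‖c_1‖ = 5.7446, so q_1 = (0.6963, 0.0000, -0.1741, 0.6963).
q_1·c_2 = 0.6963·0 + 0.0000·2 + (-0.1741)·4 + 0.6963·0 = -0.6963.
u_2 = c_2 + 0.6963·q_1 = (0.4848, 2.0000, 3.8788, 0.4848).
‖u_2‖ = 4.4176, so q_2 = (0.1098, 0.4527, 0.8780, 0.1098).
q_1·c_3 = 0.6963·(-3) + 0.0000·3 + (-0.1741)·(-2) + 0.6963·4 = 1.0445; q_2·c_3 = 0.1098·(-3) + 0.4527·3 + 0.8780·(-2) + 0.1098·4 = -0.2881.
u_3 = c_3 − 1.0445·q_1 + 0.2881·q_2 = (-3.6957, 3.1304, -1.5652, 3.3043).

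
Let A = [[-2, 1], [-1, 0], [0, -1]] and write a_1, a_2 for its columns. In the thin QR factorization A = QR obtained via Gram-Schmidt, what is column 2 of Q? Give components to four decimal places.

e_2 = (0.1826, -0.3651, -0.9129)

a_1 = (-2, -1, 0); ‖a_1‖ = 2.2361, so e_1 = (-0.8944, -0.4472, 0.0000).
e_1·a_2 = (-0.8944)·1 + (-0.4472)·0 + 0.0000·(-1) = -0.8944.
u_2 = a_2 + 0.8944·e_1 = (0.2000, -0.4000, -1.0000).
‖u_2‖ = 1.0954, so e_2 = (0.1826, -0.3651, -0.9129).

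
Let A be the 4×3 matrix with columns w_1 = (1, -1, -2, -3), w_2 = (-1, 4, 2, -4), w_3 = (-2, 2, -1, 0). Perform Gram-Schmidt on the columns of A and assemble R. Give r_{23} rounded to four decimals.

e_1 = w_1/‖w_1‖ = (1, -1, -2, -3)/3.8730 = (0.2582, -0.2582, -0.5164, -0.7746).
r_{12} = e_1·w_2 = 0.7746.
u_2 = w_2 − 0.7746·e_1 = (-1.2000, 4.2000, 2.4000, -3.4000).
‖u_2‖ = 6.0332, so e_2 = (-0.1989, 0.6961, 0.3978, -0.5635).
r_{23} = e_2·w_3 = 1.3923.

r_{23} = 1.3923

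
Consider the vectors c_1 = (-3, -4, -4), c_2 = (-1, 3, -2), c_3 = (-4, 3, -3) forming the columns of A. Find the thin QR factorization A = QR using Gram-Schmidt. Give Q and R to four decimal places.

c_1 = (-3, -4, -4); ‖c_1‖ = 6.4031, so e_1 = (-0.4685, -0.6247, -0.6247).
e_1·c_2 = (-0.4685)·(-1) + (-0.6247)·3 + (-0.6247)·(-2) = -0.1562.
u_2 = c_2 + 0.1562·e_1 = (-1.0732, 2.9024, -2.0976).
‖u_2‖ = 3.7384, so e_2 = (-0.2871, 0.7764, -0.5611).
e_1·c_3 = (-0.4685)·(-4) + (-0.6247)·3 + (-0.6247)·(-3) = 1.8741; e_2·c_3 = (-0.2871)·(-4) + 0.7764·3 + (-0.5611)·(-3) = 5.1607.
u_3 = c_3 − 1.8741·e_1 − 5.1607·e_2 = (-1.6405, 0.1640, 1.0663).
‖u_3‖ = 1.9635, so e_3 = (-0.8355, 0.0836, 0.5431).

Q = [[-0.4685, -0.2871, -0.8355], [-0.6247, 0.7764, 0.0836], [-0.6247, -0.5611, 0.5431]], R = [[6.4031, -0.1562, 1.8741], [0.0000, 3.7384, 5.1607], [0.0000, 0.0000, 1.9635]]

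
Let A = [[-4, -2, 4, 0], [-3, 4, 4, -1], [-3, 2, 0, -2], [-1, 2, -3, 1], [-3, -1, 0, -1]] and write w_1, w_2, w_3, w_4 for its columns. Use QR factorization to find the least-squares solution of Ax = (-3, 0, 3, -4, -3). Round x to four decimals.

q_1 = w_1/‖w_1‖ = (-4, -3, -3, -1, -3)/6.6332 = (-0.6030, -0.4523, -0.4523, -0.1508, -0.4523).
r_{12} = q_1·w_2 = -1.3568.
u_2 = w_2 + 1.3568·q_1 = (-2.8182, 3.3864, 1.3864, 1.7955, -1.6136).
‖u_2‖ = 5.2114, so q_2 = (-0.5408, 0.6498, 0.2660, 0.3445, -0.3096).
r_{13} = q_1·w_3 = -3.7689; r_{23} = q_2·w_3 = -0.5975.
u_3 = w_3 + 3.7689·q_1 + 0.5975·q_2 = (1.4042, 2.6837, -1.5456, -3.3623, -1.8895).
‖u_3‖ = 5.1418, so q_3 = (0.2731, 0.5219, -0.3006, -0.6539, -0.3675).
r_{14} = q_1·w_4 = 1.6583; r_{24} = q_2·w_4 = -0.5277; r_{34} = q_3·w_4 = -0.2072.
u_4 = w_4 − 1.6583·q_1 + 0.5277·q_2 + 0.2072·q_3 = (0.7712, 0.2010, -1.1719, 1.2963, -0.4895).
‖u_4‖ = 1.9821, so q_4 = (0.3891, 0.1014, -0.5912, 0.6540, -0.2470).
Qᵀb = (2.4121, 1.9712, 1.9971, -4.8162).
Back-substitute: x_4 = -4.8162/1.9821 = -2.4299.
x_3 = (1.9971 + 0.2072·(-2.4299))/5.1418 = 0.2905.
x_2 = (1.9712 + 0.5975·0.2905 + 0.5277·(-2.4299))/5.2114 = 0.1655.
x_1 = (2.4121 + 1.3568·0.1655 + 3.7689·0.2905 − 1.6583·(-2.4299))/6.6332 = 1.1700.

x = (1.1700, 0.1655, 0.2905, -2.4299)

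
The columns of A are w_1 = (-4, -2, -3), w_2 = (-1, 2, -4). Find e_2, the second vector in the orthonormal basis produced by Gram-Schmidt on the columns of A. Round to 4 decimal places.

e_2 = (0.1636, 0.7061, -0.6889)

w_1 = (-4, -2, -3); ‖w_1‖ = 5.3852, so e_1 = (-0.7428, -0.3714, -0.5571).
e_1·w_2 = (-0.7428)·(-1) + (-0.3714)·2 + (-0.5571)·(-4) = 2.2283.
u_2 = w_2 − 2.2283·e_1 = (0.6552, 2.8276, -2.7586).
‖u_2‖ = 4.0043, so e_2 = (0.1636, 0.7061, -0.6889).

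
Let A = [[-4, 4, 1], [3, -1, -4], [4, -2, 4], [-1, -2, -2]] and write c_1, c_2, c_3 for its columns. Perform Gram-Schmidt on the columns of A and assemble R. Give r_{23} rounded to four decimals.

r_{23} = 1.6317

c_1 = (-4, 3, 4, -1); ‖c_1‖ = 6.4807, so q_1 = (-0.6172, 0.4629, 0.6172, -0.1543).
q_1·c_2 = (-0.6172)·4 + 0.4629·(-1) + 0.6172·(-2) + (-0.1543)·(-2) = -3.8576.
u_2 = c_2 + 3.8576·q_1 = (1.6190, 0.7857, 0.3810, -2.5952).
‖u_2‖ = 3.1810, so q_2 = (0.5090, 0.2470, 0.1198, -0.8158).
r_{23} = q_2·c_3 = 1.6317.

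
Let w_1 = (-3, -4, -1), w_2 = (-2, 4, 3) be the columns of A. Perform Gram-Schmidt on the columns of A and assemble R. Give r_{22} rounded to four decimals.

r_{22} = 4.7434

w_1 = (-3, -4, -1); ‖w_1‖ = 5.0990, so q_1 = (-0.5883, -0.7845, -0.1961).
q_1·w_2 = (-0.5883)·(-2) + (-0.7845)·4 + (-0.1961)·3 = -2.5495.
u_2 = w_2 + 2.5495·q_1 = (-3.5000, 2.0000, 2.5000).
r_{22} = ‖u_2‖ = 4.7434.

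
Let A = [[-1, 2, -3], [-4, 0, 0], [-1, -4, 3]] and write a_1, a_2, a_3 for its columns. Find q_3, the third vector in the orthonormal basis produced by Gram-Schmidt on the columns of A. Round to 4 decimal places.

q_3 = (-0.8480, 0.3180, -0.4240)

a_1 = (-1, -4, -1); ‖a_1‖ = 4.2426, so q_1 = (-0.2357, -0.9428, -0.2357).
q_1·a_2 = (-0.2357)·2 + (-0.9428)·0 + (-0.2357)·(-4) = 0.4714.
u_2 = a_2 − 0.4714·q_1 = (2.1111, 0.4444, -3.8889).
‖u_2‖ = 4.4472, so q_2 = (0.4747, 0.0999, -0.8745).
q_1·a_3 = (-0.2357)·(-3) + (-0.9428)·0 + (-0.2357)·3 = 0.0000; q_2·a_3 = 0.4747·(-3) + 0.0999·0 + (-0.8745)·3 = -4.0475.
u_3 = a_3 + 0.0000·q_1 + 4.0475·q_2 = (-1.0787, 0.4045, -0.5393).
‖u_3‖ = 1.2720, so q_3 = (-0.8480, 0.3180, -0.4240).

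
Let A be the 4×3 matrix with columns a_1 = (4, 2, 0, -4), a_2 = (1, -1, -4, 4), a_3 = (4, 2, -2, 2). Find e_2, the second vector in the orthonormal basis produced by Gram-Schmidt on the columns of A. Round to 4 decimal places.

e_2 = (0.4782, -0.0416, -0.7485, 0.4574)

a_1 = (4, 2, 0, -4); ‖a_1‖ = 6.0000, so e_1 = (0.6667, 0.3333, 0.0000, -0.6667).
e_1·a_2 = 0.6667·1 + 0.3333·(-1) + 0.0000·(-4) + (-0.6667)·4 = -2.3333.
u_2 = a_2 + 2.3333·e_1 = (2.5556, -0.2222, -4.0000, 2.4444).
‖u_2‖ = 5.3437, so e_2 = (0.4782, -0.0416, -0.7485, 0.4574).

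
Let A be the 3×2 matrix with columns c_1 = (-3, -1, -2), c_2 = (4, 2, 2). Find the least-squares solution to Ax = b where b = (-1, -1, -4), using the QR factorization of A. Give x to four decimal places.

x = (3.0000, 1.6667)

c_1 = (-3, -1, -2); ‖c_1‖ = 3.7417, so e_1 = (-0.8018, -0.2673, -0.5345).
e_1·c_2 = (-0.8018)·4 + (-0.2673)·2 + (-0.5345)·2 = -4.8107.
u_2 = c_2 + 4.8107·e_1 = (0.1429, 0.7143, -0.5714).
‖u_2‖ = 0.9258, so e_2 = (0.1543, 0.7715, -0.6172).
Qᵀb = (3.2071, 1.5430).
Back-substitute: x_2 = 1.5430/0.9258 = 1.6667.
x_1 = (3.2071 + 4.8107·1.6667)/3.7417 = 3.0000.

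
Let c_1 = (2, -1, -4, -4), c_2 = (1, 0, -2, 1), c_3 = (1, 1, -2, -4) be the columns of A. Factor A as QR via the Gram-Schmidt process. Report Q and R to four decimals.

Q = [[0.3288, 0.3014, 0.0328], [-0.1644, 0.0723, 0.9837], [-0.6576, -0.6027, -0.0656], [-0.6576, 0.7353, -0.1640]], R = [[6.0828, 0.9864, 4.1100], [0.0000, 2.2421, -1.3621], [0.0000, 0.0000, 1.8035]]

c_1 = (2, -1, -4, -4); ‖c_1‖ = 6.0828, so e_1 = (0.3288, -0.1644, -0.6576, -0.6576).
e_1·c_2 = 0.3288·1 + (-0.1644)·0 + (-0.6576)·(-2) + (-0.6576)·1 = 0.9864.
u_2 = c_2 − 0.9864·e_1 = (0.6757, 0.1622, -1.3514, 1.6486).
‖u_2‖ = 2.2421, so e_2 = (0.3014, 0.0723, -0.6027, 0.7353).
e_1·c_3 = 0.3288·1 + (-0.1644)·1 + (-0.6576)·(-2) + (-0.6576)·(-4) = 4.1100; e_2·c_3 = 0.3014·1 + 0.0723·1 + (-0.6027)·(-2) + 0.7353·(-4) = -1.3621.
u_3 = c_3 − 4.1100·e_1 + 1.3621·e_2 = (0.0591, 1.7742, -0.1183, -0.2957).
‖u_3‖ = 1.8035, so e_3 = (0.0328, 0.9837, -0.0656, -0.1640).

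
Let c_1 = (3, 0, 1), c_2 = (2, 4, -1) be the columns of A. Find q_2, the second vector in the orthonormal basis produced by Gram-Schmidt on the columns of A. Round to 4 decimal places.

c_1 = (3, 0, 1); ‖c_1‖ = 3.1623, so q_1 = (0.9487, 0.0000, 0.3162).
q_1·c_2 = 0.9487·2 + 0.0000·4 + 0.3162·(-1) = 1.5811.
u_2 = c_2 − 1.5811·q_1 = (0.5000, 4.0000, -1.5000).
‖u_2‖ = 4.3012, so q_2 = (0.1162, 0.9300, -0.3487).

q_2 = (0.1162, 0.9300, -0.3487)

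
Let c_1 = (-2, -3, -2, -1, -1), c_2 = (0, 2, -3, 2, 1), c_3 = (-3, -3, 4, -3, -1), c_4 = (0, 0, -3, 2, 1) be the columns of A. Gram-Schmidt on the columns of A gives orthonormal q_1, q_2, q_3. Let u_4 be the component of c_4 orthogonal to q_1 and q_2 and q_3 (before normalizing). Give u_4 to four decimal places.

u_4 = (0.0658, -0.6145, 0.2250, 0.6421, 0.6198)

q_1 = c_1/‖c_1‖ = (-2, -3, -2, -1, -1)/4.3589 = (-0.4588, -0.6882, -0.4588, -0.2294, -0.2294).
r_{12} = q_1·c_2 = -0.6882.
u_2 = c_2 + 0.6882·q_1 = (-0.3158, 1.5263, -3.3158, 1.8421, 0.8421).
‖u_2‖ = 4.1864, so q_2 = (-0.0754, 0.3646, -0.7920, 0.4400, 0.2012).
r_{13} = q_1·c_3 = 2.5236; r_{23} = q_2·c_3 = -5.5568.
u_3 = c_3 − 2.5236·q_1 + 5.5568·q_2 = (-2.2613, 0.7628, 0.7568, 0.0240, 0.6967).
‖u_3‖ = 2.5988, so q_3 = (-0.8701, 0.2935, 0.2912, 0.0092, 0.2681).
r_{14} = q_1·c_4 = 0.6882; r_{24} = q_2·c_4 = 3.4573; r_{34} = q_3·c_4 = -0.5870.
u_4 = c_4 − 0.6882·q_1 − 3.4573·q_2 + 0.5870·q_3 = (0.0658, -0.6145, 0.2250, 0.6421, 0.6198).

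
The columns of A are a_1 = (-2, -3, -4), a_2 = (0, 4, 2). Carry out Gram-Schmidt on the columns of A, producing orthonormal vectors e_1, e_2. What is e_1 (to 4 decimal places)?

a_1 = (-2, -3, -4); ‖a_1‖ = 5.3852, so e_1 = (-0.3714, -0.5571, -0.7428).

e_1 = (-0.3714, -0.5571, -0.7428)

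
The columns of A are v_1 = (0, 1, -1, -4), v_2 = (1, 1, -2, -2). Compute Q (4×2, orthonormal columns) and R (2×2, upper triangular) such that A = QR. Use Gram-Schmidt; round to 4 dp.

v_1 = (0, 1, -1, -4); ‖v_1‖ = 4.2426, so e_1 = (0.0000, 0.2357, -0.2357, -0.9428).
e_1·v_2 = 0.0000·1 + 0.2357·1 + (-0.2357)·(-2) + (-0.9428)·(-2) = 2.5927.
u_2 = v_2 − 2.5927·e_1 = (1.0000, 0.3889, -1.3889, 0.4444).
‖u_2‖ = 1.8105, so e_2 = (0.5523, 0.2148, -0.7671, 0.2455).

Q = [[0.0000, 0.5523], [0.2357, 0.2148], [-0.2357, -0.7671], [-0.9428, 0.2455]], R = [[4.2426, 2.5927], [0.0000, 1.8105]]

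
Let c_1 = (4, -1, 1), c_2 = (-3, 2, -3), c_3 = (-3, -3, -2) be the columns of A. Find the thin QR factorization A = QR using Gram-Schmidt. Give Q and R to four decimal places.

Q = [[0.9428, 0.3190, -0.0967], [-0.2357, 0.4329, -0.8701], [0.2357, -0.8431, -0.4834]], R = [[4.2426, -4.0069, -2.5927], [0.0000, 2.4381, -0.5697], [0.0000, 0.0000, 3.8669]]

e_1 = c_1/‖c_1‖ = (4, -1, 1)/4.2426 = (0.9428, -0.2357, 0.2357).
r_{12} = e_1·c_2 = -4.0069.
u_2 = c_2 + 4.0069·e_1 = (0.7778, 1.0556, -2.0556).
‖u_2‖ = 2.4381, so e_2 = (0.3190, 0.4329, -0.8431).
r_{13} = e_1·c_3 = -2.5927; r_{23} = e_2·c_3 = -0.5697.
u_3 = c_3 + 2.5927·e_1 + 0.5697·e_2 = (-0.3738, -3.3645, -1.8692).
‖u_3‖ = 3.8669, so e_3 = (-0.0967, -0.8701, -0.4834).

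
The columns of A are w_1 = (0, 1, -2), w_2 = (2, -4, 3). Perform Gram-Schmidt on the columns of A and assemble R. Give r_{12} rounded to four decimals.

w_1 = (0, 1, -2); ‖w_1‖ = 2.2361, so q_1 = (0.0000, 0.4472, -0.8944).
r_{12} = q_1·w_2 = -4.4721.

r_{12} = -4.4721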